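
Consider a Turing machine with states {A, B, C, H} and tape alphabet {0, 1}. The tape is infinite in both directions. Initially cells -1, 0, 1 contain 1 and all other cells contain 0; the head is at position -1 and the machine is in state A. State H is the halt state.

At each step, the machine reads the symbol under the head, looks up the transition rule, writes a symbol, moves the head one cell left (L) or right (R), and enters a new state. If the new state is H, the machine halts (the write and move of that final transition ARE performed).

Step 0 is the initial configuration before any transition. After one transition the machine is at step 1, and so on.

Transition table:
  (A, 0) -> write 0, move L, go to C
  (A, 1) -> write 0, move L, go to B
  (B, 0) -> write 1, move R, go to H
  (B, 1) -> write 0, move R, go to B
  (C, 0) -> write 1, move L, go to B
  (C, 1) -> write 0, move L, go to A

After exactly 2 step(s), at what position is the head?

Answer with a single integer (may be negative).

Step 1: in state A at pos -1, read 1 -> (A,1)->write 0,move L,goto B. Now: state=B, head=-2, tape[-3..2]=000110 (head:  ^)
Step 2: in state B at pos -2, read 0 -> (B,0)->write 1,move R,goto H. Now: state=H, head=-1, tape[-3..2]=010110 (head:   ^)

Answer: -1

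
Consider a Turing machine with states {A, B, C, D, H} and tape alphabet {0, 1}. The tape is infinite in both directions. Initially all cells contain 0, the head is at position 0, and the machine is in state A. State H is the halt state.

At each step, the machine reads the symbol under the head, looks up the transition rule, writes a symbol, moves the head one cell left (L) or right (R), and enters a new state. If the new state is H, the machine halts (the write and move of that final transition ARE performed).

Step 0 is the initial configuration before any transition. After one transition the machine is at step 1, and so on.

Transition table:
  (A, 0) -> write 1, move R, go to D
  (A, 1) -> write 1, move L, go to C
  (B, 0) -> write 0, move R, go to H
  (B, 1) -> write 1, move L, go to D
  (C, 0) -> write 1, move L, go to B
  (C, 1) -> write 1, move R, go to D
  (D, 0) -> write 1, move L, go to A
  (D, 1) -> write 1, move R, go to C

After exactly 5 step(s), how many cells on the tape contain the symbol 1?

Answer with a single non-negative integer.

Step 1: in state A at pos 0, read 0 -> (A,0)->write 1,move R,goto D. Now: state=D, head=1, tape[-1..2]=0100 (head:   ^)
Step 2: in state D at pos 1, read 0 -> (D,0)->write 1,move L,goto A. Now: state=A, head=0, tape[-1..2]=0110 (head:  ^)
Step 3: in state A at pos 0, read 1 -> (A,1)->write 1,move L,goto C. Now: state=C, head=-1, tape[-2..2]=00110 (head:  ^)
Step 4: in state C at pos -1, read 0 -> (C,0)->write 1,move L,goto B. Now: state=B, head=-2, tape[-3..2]=001110 (head:  ^)
Step 5: in state B at pos -2, read 0 -> (B,0)->write 0,move R,goto H. Now: state=H, head=-1, tape[-3..2]=001110 (head:   ^)
Cells containing 1 after step 5: {-1, 0, 1} -> 3 cell(s)

Answer: 3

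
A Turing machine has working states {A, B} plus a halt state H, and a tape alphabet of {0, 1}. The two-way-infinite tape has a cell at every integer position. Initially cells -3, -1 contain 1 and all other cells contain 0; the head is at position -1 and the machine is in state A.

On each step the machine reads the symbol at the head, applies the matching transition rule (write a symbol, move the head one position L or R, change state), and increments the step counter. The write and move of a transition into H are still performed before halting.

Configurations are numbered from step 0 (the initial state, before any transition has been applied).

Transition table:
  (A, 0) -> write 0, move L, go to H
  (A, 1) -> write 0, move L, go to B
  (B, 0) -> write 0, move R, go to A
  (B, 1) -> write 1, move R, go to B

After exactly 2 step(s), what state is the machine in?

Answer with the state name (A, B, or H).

Step 1: in state A at pos -1, read 1 -> (A,1)->write 0,move L,goto B. Now: state=B, head=-2, tape[-4..0]=01000 (head:   ^)
Step 2: in state B at pos -2, read 0 -> (B,0)->write 0,move R,goto A. Now: state=A, head=-1, tape[-4..0]=01000 (head:    ^)

Answer: A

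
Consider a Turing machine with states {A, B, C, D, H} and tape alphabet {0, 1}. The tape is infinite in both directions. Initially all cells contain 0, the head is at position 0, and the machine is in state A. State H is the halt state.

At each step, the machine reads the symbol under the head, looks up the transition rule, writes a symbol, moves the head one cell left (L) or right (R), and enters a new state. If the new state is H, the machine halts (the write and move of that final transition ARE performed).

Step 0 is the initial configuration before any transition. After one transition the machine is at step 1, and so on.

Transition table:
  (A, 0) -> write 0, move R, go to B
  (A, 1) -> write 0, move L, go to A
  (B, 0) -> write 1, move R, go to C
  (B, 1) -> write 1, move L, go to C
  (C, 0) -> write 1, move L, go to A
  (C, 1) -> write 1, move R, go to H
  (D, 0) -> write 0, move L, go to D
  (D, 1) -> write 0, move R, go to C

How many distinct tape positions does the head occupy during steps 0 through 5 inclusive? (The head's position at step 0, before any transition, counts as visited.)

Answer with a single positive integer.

Step 1: in state A at pos 0, read 0 -> (A,0)->write 0,move R,goto B. Now: state=B, head=1, tape[-1..2]=0000 (head:   ^)
Step 2: in state B at pos 1, read 0 -> (B,0)->write 1,move R,goto C. Now: state=C, head=2, tape[-1..3]=00100 (head:    ^)
Step 3: in state C at pos 2, read 0 -> (C,0)->write 1,move L,goto A. Now: state=A, head=1, tape[-1..3]=00110 (head:   ^)
Step 4: in state A at pos 1, read 1 -> (A,1)->write 0,move L,goto A. Now: state=A, head=0, tape[-1..3]=00010 (head:  ^)
Step 5: in state A at pos 0, read 0 -> (A,0)->write 0,move R,goto B. Now: state=B, head=1, tape[-1..3]=00010 (head:   ^)
Head positions at steps 0..5: starting at 0, distinct positions visited = {0, 1, 2} -> 3 position(s)

Answer: 3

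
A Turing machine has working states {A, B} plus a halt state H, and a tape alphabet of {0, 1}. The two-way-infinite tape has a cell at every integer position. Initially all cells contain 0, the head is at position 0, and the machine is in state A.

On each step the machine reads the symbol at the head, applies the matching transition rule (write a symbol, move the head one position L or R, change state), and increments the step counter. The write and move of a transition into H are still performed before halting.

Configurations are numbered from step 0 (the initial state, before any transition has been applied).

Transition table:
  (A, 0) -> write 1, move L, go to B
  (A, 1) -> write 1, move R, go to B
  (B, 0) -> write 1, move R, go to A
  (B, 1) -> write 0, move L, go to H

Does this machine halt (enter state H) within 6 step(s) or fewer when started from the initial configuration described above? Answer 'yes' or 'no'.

Answer: yes

Derivation:
Step 1: in state A at pos 0, read 0 -> (A,0)->write 1,move L,goto B. Now: state=B, head=-1, tape[-2..1]=0010 (head:  ^)
Step 2: in state B at pos -1, read 0 -> (B,0)->write 1,move R,goto A. Now: state=A, head=0, tape[-2..1]=0110 (head:   ^)
Step 3: in state A at pos 0, read 1 -> (A,1)->write 1,move R,goto B. Now: state=B, head=1, tape[-2..2]=01100 (head:    ^)
Step 4: in state B at pos 1, read 0 -> (B,0)->write 1,move R,goto A. Now: state=A, head=2, tape[-2..3]=011100 (head:     ^)
Step 5: in state A at pos 2, read 0 -> (A,0)->write 1,move L,goto B. Now: state=B, head=1, tape[-2..3]=011110 (head:    ^)
Step 6: in state B at pos 1, read 1 -> (B,1)->write 0,move L,goto H. Now: state=H, head=0, tape[-2..3]=011010 (head:   ^)
State H reached at step 6; 6 <= 6 -> yes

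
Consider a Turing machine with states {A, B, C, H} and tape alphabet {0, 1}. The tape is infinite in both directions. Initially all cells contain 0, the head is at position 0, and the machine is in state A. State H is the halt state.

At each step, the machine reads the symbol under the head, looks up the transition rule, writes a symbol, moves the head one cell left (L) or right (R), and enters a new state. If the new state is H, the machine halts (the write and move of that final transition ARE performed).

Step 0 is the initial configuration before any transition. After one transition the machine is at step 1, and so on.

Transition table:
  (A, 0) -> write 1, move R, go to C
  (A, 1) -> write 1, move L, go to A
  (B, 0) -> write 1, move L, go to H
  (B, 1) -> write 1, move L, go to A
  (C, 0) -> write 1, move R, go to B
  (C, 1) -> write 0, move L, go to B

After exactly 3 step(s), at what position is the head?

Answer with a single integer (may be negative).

Step 1: in state A at pos 0, read 0 -> (A,0)->write 1,move R,goto C. Now: state=C, head=1, tape[-1..2]=0100 (head:   ^)
Step 2: in state C at pos 1, read 0 -> (C,0)->write 1,move R,goto B. Now: state=B, head=2, tape[-1..3]=01100 (head:    ^)
Step 3: in state B at pos 2, read 0 -> (B,0)->write 1,move L,goto H. Now: state=H, head=1, tape[-1..3]=01110 (head:   ^)

Answer: 1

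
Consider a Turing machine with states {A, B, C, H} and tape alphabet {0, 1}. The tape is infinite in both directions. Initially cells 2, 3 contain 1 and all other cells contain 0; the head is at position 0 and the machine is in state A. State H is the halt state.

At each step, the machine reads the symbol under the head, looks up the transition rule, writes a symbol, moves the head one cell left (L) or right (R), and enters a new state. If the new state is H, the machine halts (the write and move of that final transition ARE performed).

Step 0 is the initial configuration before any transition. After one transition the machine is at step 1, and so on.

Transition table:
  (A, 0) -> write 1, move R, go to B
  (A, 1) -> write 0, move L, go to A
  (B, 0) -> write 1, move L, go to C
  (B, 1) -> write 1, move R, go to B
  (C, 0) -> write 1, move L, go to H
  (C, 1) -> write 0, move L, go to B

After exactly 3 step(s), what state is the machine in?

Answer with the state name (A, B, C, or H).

Answer: B

Derivation:
Step 1: in state A at pos 0, read 0 -> (A,0)->write 1,move R,goto B. Now: state=B, head=1, tape[-1..4]=010110 (head:   ^)
Step 2: in state B at pos 1, read 0 -> (B,0)->write 1,move L,goto C. Now: state=C, head=0, tape[-1..4]=011110 (head:  ^)
Step 3: in state C at pos 0, read 1 -> (C,1)->write 0,move L,goto B. Now: state=B, head=-1, tape[-2..4]=0001110 (head:  ^)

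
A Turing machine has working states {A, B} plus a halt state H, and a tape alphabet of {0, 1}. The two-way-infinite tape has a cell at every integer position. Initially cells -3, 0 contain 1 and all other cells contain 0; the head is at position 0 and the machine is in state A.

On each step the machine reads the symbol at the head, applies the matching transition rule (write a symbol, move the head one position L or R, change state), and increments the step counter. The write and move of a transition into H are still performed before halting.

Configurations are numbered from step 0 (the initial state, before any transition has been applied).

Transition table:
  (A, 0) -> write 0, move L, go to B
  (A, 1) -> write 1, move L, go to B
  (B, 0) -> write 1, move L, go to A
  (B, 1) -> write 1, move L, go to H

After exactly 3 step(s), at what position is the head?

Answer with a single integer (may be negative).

Answer: -3

Derivation:
Step 1: in state A at pos 0, read 1 -> (A,1)->write 1,move L,goto B. Now: state=B, head=-1, tape[-4..1]=010010 (head:    ^)
Step 2: in state B at pos -1, read 0 -> (B,0)->write 1,move L,goto A. Now: state=A, head=-2, tape[-4..1]=010110 (head:   ^)
Step 3: in state A at pos -2, read 0 -> (A,0)->write 0,move L,goto B. Now: state=B, head=-3, tape[-4..1]=010110 (head:  ^)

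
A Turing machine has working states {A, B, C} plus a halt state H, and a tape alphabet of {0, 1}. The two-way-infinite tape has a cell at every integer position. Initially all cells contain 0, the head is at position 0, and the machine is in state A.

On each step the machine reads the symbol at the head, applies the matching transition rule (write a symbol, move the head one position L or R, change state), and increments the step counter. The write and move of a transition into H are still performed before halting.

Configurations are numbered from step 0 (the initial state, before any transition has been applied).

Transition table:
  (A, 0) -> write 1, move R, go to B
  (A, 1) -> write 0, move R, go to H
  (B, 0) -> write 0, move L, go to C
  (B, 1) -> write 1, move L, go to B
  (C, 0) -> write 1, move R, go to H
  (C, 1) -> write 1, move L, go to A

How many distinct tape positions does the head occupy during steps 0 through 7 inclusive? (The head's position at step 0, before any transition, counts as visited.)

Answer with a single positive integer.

Step 1: in state A at pos 0, read 0 -> (A,0)->write 1,move R,goto B. Now: state=B, head=1, tape[-1..2]=0100 (head:   ^)
Step 2: in state B at pos 1, read 0 -> (B,0)->write 0,move L,goto C. Now: state=C, head=0, tape[-1..2]=0100 (head:  ^)
Step 3: in state C at pos 0, read 1 -> (C,1)->write 1,move L,goto A. Now: state=A, head=-1, tape[-2..2]=00100 (head:  ^)
Step 4: in state A at pos -1, read 0 -> (A,0)->write 1,move R,goto B. Now: state=B, head=0, tape[-2..2]=01100 (head:   ^)
Step 5: in state B at pos 0, read 1 -> (B,1)->write 1,move L,goto B. Now: state=B, head=-1, tape[-2..2]=01100 (head:  ^)
Step 6: in state B at pos -1, read 1 -> (B,1)->write 1,move L,goto B. Now: state=B, head=-2, tape[-3..2]=001100 (head:  ^)
Step 7: in state B at pos -2, read 0 -> (B,0)->write 0,move L,goto C. Now: state=C, head=-3, tape[-4..2]=0001100 (head:  ^)
Head positions at steps 0..7: starting at 0, distinct positions visited = {-3, -2, -1, 0, 1} -> 5 position(s)

Answer: 5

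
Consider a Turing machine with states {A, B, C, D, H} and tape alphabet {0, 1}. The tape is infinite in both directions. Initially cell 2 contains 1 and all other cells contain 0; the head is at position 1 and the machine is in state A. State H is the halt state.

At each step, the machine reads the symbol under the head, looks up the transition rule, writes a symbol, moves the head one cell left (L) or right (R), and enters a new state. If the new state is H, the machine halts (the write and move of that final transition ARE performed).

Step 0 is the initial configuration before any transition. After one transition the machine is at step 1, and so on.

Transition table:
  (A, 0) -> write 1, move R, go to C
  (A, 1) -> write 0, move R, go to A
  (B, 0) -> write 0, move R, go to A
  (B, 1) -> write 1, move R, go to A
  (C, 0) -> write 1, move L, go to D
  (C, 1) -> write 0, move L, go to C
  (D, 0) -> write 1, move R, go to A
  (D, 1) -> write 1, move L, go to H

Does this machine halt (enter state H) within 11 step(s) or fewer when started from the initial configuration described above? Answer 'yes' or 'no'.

Answer: yes

Derivation:
Step 1: in state A at pos 1, read 0 -> (A,0)->write 1,move R,goto C. Now: state=C, head=2, tape[0..3]=0110 (head:   ^)
Step 2: in state C at pos 2, read 1 -> (C,1)->write 0,move L,goto C. Now: state=C, head=1, tape[0..3]=0100 (head:  ^)
Step 3: in state C at pos 1, read 1 -> (C,1)->write 0,move L,goto C. Now: state=C, head=0, tape[-1..3]=00000 (head:  ^)
Step 4: in state C at pos 0, read 0 -> (C,0)->write 1,move L,goto D. Now: state=D, head=-1, tape[-2..3]=001000 (head:  ^)
Step 5: in state D at pos -1, read 0 -> (D,0)->write 1,move R,goto A. Now: state=A, head=0, tape[-2..3]=011000 (head:   ^)
Step 6: in state A at pos 0, read 1 -> (A,1)->write 0,move R,goto A. Now: state=A, head=1, tape[-2..3]=010000 (head:    ^)
Step 7: in state A at pos 1, read 0 -> (A,0)->write 1,move R,goto C. Now: state=C, head=2, tape[-2..3]=010100 (head:     ^)
Step 8: in state C at pos 2, read 0 -> (C,0)->write 1,move L,goto D. Now: state=D, head=1, tape[-2..3]=010110 (head:    ^)
Step 9: in state D at pos 1, read 1 -> (D,1)->write 1,move L,goto H. Now: state=H, head=0, tape[-2..3]=010110 (head:   ^)
State H reached at step 9; 9 <= 11 -> yes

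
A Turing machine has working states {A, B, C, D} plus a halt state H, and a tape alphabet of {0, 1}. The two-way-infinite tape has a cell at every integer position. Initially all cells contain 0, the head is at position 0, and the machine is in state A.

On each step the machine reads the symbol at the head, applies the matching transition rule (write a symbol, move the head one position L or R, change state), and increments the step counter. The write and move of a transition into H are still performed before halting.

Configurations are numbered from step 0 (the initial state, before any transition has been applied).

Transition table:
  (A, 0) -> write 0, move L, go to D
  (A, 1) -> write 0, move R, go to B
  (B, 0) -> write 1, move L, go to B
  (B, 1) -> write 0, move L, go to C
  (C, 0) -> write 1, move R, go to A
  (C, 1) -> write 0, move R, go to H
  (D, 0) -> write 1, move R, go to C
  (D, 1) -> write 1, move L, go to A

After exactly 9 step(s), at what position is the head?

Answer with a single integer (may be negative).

Answer: -1

Derivation:
Step 1: in state A at pos 0, read 0 -> (A,0)->write 0,move L,goto D. Now: state=D, head=-1, tape[-2..1]=0000 (head:  ^)
Step 2: in state D at pos -1, read 0 -> (D,0)->write 1,move R,goto C. Now: state=C, head=0, tape[-2..1]=0100 (head:   ^)
Step 3: in state C at pos 0, read 0 -> (C,0)->write 1,move R,goto A. Now: state=A, head=1, tape[-2..2]=01100 (head:    ^)
Step 4: in state A at pos 1, read 0 -> (A,0)->write 0,move L,goto D. Now: state=D, head=0, tape[-2..2]=01100 (head:   ^)
Step 5: in state D at pos 0, read 1 -> (D,1)->write 1,move L,goto A. Now: state=A, head=-1, tape[-2..2]=01100 (head:  ^)
Step 6: in state A at pos -1, read 1 -> (A,1)->write 0,move R,goto B. Now: state=B, head=0, tape[-2..2]=00100 (head:   ^)
Step 7: in state B at pos 0, read 1 -> (B,1)->write 0,move L,goto C. Now: state=C, head=-1, tape[-2..2]=00000 (head:  ^)
Step 8: in state C at pos -1, read 0 -> (C,0)->write 1,move R,goto A. Now: state=A, head=0, tape[-2..2]=01000 (head:   ^)
Step 9: in state A at pos 0, read 0 -> (A,0)->write 0,move L,goto D. Now: state=D, head=-1, tape[-2..2]=01000 (head:  ^)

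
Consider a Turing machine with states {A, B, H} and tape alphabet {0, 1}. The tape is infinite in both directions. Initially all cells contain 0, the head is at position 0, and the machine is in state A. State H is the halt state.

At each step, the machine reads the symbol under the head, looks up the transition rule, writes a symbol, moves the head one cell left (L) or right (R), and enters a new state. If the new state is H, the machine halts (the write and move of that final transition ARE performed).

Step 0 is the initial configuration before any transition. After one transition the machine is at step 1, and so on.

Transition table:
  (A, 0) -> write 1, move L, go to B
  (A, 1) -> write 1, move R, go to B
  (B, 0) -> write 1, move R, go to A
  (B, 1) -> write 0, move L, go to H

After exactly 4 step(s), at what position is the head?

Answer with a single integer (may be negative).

Step 1: in state A at pos 0, read 0 -> (A,0)->write 1,move L,goto B. Now: state=B, head=-1, tape[-2..1]=0010 (head:  ^)
Step 2: in state B at pos -1, read 0 -> (B,0)->write 1,move R,goto A. Now: state=A, head=0, tape[-2..1]=0110 (head:   ^)
Step 3: in state A at pos 0, read 1 -> (A,1)->write 1,move R,goto B. Now: state=B, head=1, tape[-2..2]=01100 (head:    ^)
Step 4: in state B at pos 1, read 0 -> (B,0)->write 1,move R,goto A. Now: state=A, head=2, tape[-2..3]=011100 (head:     ^)

Answer: 2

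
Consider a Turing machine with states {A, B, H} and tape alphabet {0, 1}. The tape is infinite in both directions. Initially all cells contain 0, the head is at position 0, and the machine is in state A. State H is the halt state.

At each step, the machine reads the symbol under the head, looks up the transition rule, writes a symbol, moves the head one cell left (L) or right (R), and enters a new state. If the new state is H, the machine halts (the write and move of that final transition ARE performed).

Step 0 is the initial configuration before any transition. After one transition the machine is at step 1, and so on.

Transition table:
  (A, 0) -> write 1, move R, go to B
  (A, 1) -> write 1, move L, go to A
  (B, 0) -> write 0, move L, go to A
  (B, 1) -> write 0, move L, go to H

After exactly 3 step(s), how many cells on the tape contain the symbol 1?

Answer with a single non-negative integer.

Step 1: in state A at pos 0, read 0 -> (A,0)->write 1,move R,goto B. Now: state=B, head=1, tape[-1..2]=0100 (head:   ^)
Step 2: in state B at pos 1, read 0 -> (B,0)->write 0,move L,goto A. Now: state=A, head=0, tape[-1..2]=0100 (head:  ^)
Step 3: in state A at pos 0, read 1 -> (A,1)->write 1,move L,goto A. Now: state=A, head=-1, tape[-2..2]=00100 (head:  ^)
Cells containing 1 after step 3: {0} -> 1 cell(s)

Answer: 1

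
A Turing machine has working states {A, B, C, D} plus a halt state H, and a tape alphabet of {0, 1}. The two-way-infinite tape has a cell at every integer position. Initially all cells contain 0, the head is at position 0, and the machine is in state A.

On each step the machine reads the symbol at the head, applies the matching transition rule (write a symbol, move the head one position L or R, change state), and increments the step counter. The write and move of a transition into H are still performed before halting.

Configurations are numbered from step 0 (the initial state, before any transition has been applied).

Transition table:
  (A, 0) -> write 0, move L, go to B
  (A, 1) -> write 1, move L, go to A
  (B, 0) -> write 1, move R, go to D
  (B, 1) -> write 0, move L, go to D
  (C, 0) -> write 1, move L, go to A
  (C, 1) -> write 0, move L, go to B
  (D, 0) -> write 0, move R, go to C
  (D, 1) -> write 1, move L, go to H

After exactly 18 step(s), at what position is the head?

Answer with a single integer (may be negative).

Step 1: in state A at pos 0, read 0 -> (A,0)->write 0,move L,goto B. Now: state=B, head=-1, tape[-2..1]=0000 (head:  ^)
Step 2: in state B at pos -1, read 0 -> (B,0)->write 1,move R,goto D. Now: state=D, head=0, tape[-2..1]=0100 (head:   ^)
Step 3: in state D at pos 0, read 0 -> (D,0)->write 0,move R,goto C. Now: state=C, head=1, tape[-2..2]=01000 (head:    ^)
Step 4: in state C at pos 1, read 0 -> (C,0)->write 1,move L,goto A. Now: state=A, head=0, tape[-2..2]=01010 (head:   ^)
Step 5: in state A at pos 0, read 0 -> (A,0)->write 0,move L,goto B. Now: state=B, head=-1, tape[-2..2]=01010 (head:  ^)
Step 6: in state B at pos -1, read 1 -> (B,1)->write 0,move L,goto D. Now: state=D, head=-2, tape[-3..2]=000010 (head:  ^)
Step 7: in state D at pos -2, read 0 -> (D,0)->write 0,move R,goto C. Now: state=C, head=-1, tape[-3..2]=000010 (head:   ^)
Step 8: in state C at pos -1, read 0 -> (C,0)->write 1,move L,goto A. Now: state=A, head=-2, tape[-3..2]=001010 (head:  ^)
Step 9: in state A at pos -2, read 0 -> (A,0)->write 0,move L,goto B. Now: state=B, head=-3, tape[-4..2]=0001010 (head:  ^)
Step 10: in state B at pos -3, read 0 -> (B,0)->write 1,move R,goto D. Now: state=D, head=-2, tape[-4..2]=0101010 (head:   ^)
Step 11: in state D at pos -2, read 0 -> (D,0)->write 0,move R,goto C. Now: state=C, head=-1, tape[-4..2]=0101010 (head:    ^)
Step 12: in state C at pos -1, read 1 -> (C,1)->write 0,move L,goto B. Now: state=B, head=-2, tape[-4..2]=0100010 (head:   ^)
Step 13: in state B at pos -2, read 0 -> (B,0)->write 1,move R,goto D. Now: state=D, head=-1, tape[-4..2]=0110010 (head:    ^)
Step 14: in state D at pos -1, read 0 -> (D,0)->write 0,move R,goto C. Now: state=C, head=0, tape[-4..2]=0110010 (head:     ^)
Step 15: in state C at pos 0, read 0 -> (C,0)->write 1,move L,goto A. Now: state=A, head=-1, tape[-4..2]=0110110 (head:    ^)
Step 16: in state A at pos -1, read 0 -> (A,0)->write 0,move L,goto B. Now: state=B, head=-2, tape[-4..2]=0110110 (head:   ^)
Step 17: in state B at pos -2, read 1 -> (B,1)->write 0,move L,goto D. Now: state=D, head=-3, tape[-4..2]=0100110 (head:  ^)
Step 18: in state D at pos -3, read 1 -> (D,1)->write 1,move L,goto H. Now: state=H, head=-4, tape[-5..2]=00100110 (head:  ^)

Answer: -4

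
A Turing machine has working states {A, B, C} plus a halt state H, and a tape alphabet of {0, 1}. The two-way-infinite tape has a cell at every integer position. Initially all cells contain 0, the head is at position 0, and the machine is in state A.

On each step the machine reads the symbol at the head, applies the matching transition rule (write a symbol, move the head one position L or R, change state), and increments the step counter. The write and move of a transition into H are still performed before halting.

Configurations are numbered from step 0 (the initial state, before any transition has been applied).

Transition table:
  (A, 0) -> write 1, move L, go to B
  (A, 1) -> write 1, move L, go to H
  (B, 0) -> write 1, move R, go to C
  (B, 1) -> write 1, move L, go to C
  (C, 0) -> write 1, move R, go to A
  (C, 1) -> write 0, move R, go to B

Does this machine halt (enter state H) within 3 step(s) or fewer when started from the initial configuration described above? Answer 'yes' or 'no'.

Step 1: in state A at pos 0, read 0 -> (A,0)->write 1,move L,goto B. Now: state=B, head=-1, tape[-2..1]=0010 (head:  ^)
Step 2: in state B at pos -1, read 0 -> (B,0)->write 1,move R,goto C. Now: state=C, head=0, tape[-2..1]=0110 (head:   ^)
Step 3: in state C at pos 0, read 1 -> (C,1)->write 0,move R,goto B. Now: state=B, head=1, tape[-2..2]=01000 (head:    ^)
After 3 step(s): state = B (not H) -> not halted within 3 -> no

Answer: no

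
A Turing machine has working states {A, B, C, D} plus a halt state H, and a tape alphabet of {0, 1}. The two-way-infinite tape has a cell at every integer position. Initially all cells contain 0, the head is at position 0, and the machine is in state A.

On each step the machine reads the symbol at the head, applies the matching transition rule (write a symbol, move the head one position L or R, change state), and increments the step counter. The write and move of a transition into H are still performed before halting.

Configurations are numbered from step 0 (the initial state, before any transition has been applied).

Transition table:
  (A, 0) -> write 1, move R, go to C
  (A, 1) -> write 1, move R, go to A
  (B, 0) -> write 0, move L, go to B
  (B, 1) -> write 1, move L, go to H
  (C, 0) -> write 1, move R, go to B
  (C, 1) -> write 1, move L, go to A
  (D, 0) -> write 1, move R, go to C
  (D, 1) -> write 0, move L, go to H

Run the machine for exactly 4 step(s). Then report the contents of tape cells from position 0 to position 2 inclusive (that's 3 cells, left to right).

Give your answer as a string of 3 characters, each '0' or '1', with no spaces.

Step 1: in state A at pos 0, read 0 -> (A,0)->write 1,move R,goto C. Now: state=C, head=1, tape[-1..2]=0100 (head:   ^)
Step 2: in state C at pos 1, read 0 -> (C,0)->write 1,move R,goto B. Now: state=B, head=2, tape[-1..3]=01100 (head:    ^)
Step 3: in state B at pos 2, read 0 -> (B,0)->write 0,move L,goto B. Now: state=B, head=1, tape[-1..3]=01100 (head:   ^)
Step 4: in state B at pos 1, read 1 -> (B,1)->write 1,move L,goto H. Now: state=H, head=0, tape[-1..3]=01100 (head:  ^)

Answer: 110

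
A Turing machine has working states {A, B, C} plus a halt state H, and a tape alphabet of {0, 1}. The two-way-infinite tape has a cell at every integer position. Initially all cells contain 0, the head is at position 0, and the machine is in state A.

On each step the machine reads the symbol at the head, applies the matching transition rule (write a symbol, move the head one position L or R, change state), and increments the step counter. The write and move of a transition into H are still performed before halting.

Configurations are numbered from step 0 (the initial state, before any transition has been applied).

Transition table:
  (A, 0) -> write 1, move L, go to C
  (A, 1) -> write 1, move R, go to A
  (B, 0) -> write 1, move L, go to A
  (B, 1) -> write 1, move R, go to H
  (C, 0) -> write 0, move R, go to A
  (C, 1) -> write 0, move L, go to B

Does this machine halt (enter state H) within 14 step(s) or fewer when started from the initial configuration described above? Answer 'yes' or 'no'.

Step 1: in state A at pos 0, read 0 -> (A,0)->write 1,move L,goto C. Now: state=C, head=-1, tape[-2..1]=0010 (head:  ^)
Step 2: in state C at pos -1, read 0 -> (C,0)->write 0,move R,goto A. Now: state=A, head=0, tape[-2..1]=0010 (head:   ^)
Step 3: in state A at pos 0, read 1 -> (A,1)->write 1,move R,goto A. Now: state=A, head=1, tape[-2..2]=00100 (head:    ^)
Step 4: in state A at pos 1, read 0 -> (A,0)->write 1,move L,goto C. Now: state=C, head=0, tape[-2..2]=00110 (head:   ^)
Step 5: in state C at pos 0, read 1 -> (C,1)->write 0,move L,goto B. Now: state=B, head=-1, tape[-2..2]=00010 (head:  ^)
Step 6: in state B at pos -1, read 0 -> (B,0)->write 1,move L,goto A. Now: state=A, head=-2, tape[-3..2]=001010 (head:  ^)
Step 7: in state A at pos -2, read 0 -> (A,0)->write 1,move L,goto C. Now: state=C, head=-3, tape[-4..2]=0011010 (head:  ^)
Step 8: in state C at pos -3, read 0 -> (C,0)->write 0,move R,goto A. Now: state=A, head=-2, tape[-4..2]=0011010 (head:   ^)
Step 9: in state A at pos -2, read 1 -> (A,1)->write 1,move R,goto A. Now: state=A, head=-1, tape[-4..2]=0011010 (head:    ^)
Step 10: in state A at pos -1, read 1 -> (A,1)->write 1,move R,goto A. Now: state=A, head=0, tape[-4..2]=0011010 (head:     ^)
Step 11: in state A at pos 0, read 0 -> (A,0)->write 1,move L,goto C. Now: state=C, head=-1, tape[-4..2]=0011110 (head:    ^)
Step 12: in state C at pos -1, read 1 -> (C,1)->write 0,move L,goto B. Now: state=B, head=-2, tape[-4..2]=0010110 (head:   ^)
Step 13: in state B at pos -2, read 1 -> (B,1)->write 1,move R,goto H. Now: state=H, head=-1, tape[-4..2]=0010110 (head:    ^)
State H reached at step 13; 13 <= 14 -> yes

Answer: yes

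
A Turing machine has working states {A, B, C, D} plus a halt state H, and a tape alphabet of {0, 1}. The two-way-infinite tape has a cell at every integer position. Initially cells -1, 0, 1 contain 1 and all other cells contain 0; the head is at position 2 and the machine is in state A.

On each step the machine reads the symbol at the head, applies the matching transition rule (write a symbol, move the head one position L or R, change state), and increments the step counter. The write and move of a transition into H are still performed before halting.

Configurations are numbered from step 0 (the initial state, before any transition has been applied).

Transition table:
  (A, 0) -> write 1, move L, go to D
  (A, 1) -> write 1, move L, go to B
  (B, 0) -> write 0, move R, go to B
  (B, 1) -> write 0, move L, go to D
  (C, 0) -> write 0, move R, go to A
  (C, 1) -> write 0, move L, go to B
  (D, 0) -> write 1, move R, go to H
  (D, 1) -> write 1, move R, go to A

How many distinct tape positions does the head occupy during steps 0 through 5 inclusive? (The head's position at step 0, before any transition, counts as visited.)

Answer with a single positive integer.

Answer: 3

Derivation:
Step 1: in state A at pos 2, read 0 -> (A,0)->write 1,move L,goto D. Now: state=D, head=1, tape[-2..3]=011110 (head:    ^)
Step 2: in state D at pos 1, read 1 -> (D,1)->write 1,move R,goto A. Now: state=A, head=2, tape[-2..3]=011110 (head:     ^)
Step 3: in state A at pos 2, read 1 -> (A,1)->write 1,move L,goto B. Now: state=B, head=1, tape[-2..3]=011110 (head:    ^)
Step 4: in state B at pos 1, read 1 -> (B,1)->write 0,move L,goto D. Now: state=D, head=0, tape[-2..3]=011010 (head:   ^)
Step 5: in state D at pos 0, read 1 -> (D,1)->write 1,move R,goto A. Now: state=A, head=1, tape[-2..3]=011010 (head:    ^)
Head positions at steps 0..5: starting at 2, distinct positions visited = {0, 1, 2} -> 3 position(s)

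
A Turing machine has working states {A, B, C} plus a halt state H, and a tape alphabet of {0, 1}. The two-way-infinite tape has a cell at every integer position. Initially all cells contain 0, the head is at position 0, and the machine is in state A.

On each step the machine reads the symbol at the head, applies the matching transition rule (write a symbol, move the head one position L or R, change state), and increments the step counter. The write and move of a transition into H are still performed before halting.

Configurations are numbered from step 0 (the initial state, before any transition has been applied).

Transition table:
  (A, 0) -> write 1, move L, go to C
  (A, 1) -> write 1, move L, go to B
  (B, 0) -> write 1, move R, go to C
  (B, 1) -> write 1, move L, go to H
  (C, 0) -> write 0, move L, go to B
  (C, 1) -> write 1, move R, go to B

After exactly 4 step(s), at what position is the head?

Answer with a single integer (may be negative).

Answer: -2

Derivation:
Step 1: in state A at pos 0, read 0 -> (A,0)->write 1,move L,goto C. Now: state=C, head=-1, tape[-2..1]=0010 (head:  ^)
Step 2: in state C at pos -1, read 0 -> (C,0)->write 0,move L,goto B. Now: state=B, head=-2, tape[-3..1]=00010 (head:  ^)
Step 3: in state B at pos -2, read 0 -> (B,0)->write 1,move R,goto C. Now: state=C, head=-1, tape[-3..1]=01010 (head:   ^)
Step 4: in state C at pos -1, read 0 -> (C,0)->write 0,move L,goto B. Now: state=B, head=-2, tape[-3..1]=01010 (head:  ^)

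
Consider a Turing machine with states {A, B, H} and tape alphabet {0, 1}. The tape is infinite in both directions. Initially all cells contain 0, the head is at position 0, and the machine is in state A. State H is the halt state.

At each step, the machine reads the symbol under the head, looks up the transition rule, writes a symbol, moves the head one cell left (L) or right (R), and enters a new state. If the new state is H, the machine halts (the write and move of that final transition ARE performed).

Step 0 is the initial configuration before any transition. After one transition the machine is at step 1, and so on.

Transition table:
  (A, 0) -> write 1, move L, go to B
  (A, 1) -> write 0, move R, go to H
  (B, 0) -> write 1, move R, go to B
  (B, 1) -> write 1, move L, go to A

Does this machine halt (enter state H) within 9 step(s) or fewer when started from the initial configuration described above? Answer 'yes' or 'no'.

Step 1: in state A at pos 0, read 0 -> (A,0)->write 1,move L,goto B. Now: state=B, head=-1, tape[-2..1]=0010 (head:  ^)
Step 2: in state B at pos -1, read 0 -> (B,0)->write 1,move R,goto B. Now: state=B, head=0, tape[-2..1]=0110 (head:   ^)
Step 3: in state B at pos 0, read 1 -> (B,1)->write 1,move L,goto A. Now: state=A, head=-1, tape[-2..1]=0110 (head:  ^)
Step 4: in state A at pos -1, read 1 -> (A,1)->write 0,move R,goto H. Now: state=H, head=0, tape[-2..1]=0010 (head:   ^)
State H reached at step 4; 4 <= 9 -> yes

Answer: yes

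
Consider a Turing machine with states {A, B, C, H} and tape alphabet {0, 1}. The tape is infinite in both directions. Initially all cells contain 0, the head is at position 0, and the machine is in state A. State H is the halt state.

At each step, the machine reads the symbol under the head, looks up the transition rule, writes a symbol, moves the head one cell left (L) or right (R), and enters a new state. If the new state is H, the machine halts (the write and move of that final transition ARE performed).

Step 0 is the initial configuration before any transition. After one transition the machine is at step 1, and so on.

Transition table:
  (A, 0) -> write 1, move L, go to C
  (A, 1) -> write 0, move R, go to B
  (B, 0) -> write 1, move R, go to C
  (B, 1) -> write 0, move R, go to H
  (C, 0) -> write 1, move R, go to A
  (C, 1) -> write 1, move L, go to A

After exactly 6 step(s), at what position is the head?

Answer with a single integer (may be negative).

Step 1: in state A at pos 0, read 0 -> (A,0)->write 1,move L,goto C. Now: state=C, head=-1, tape[-2..1]=0010 (head:  ^)
Step 2: in state C at pos -1, read 0 -> (C,0)->write 1,move R,goto A. Now: state=A, head=0, tape[-2..1]=0110 (head:   ^)
Step 3: in state A at pos 0, read 1 -> (A,1)->write 0,move R,goto B. Now: state=B, head=1, tape[-2..2]=01000 (head:    ^)
Step 4: in state B at pos 1, read 0 -> (B,0)->write 1,move R,goto C. Now: state=C, head=2, tape[-2..3]=010100 (head:     ^)
Step 5: in state C at pos 2, read 0 -> (C,0)->write 1,move R,goto A. Now: state=A, head=3, tape[-2..4]=0101100 (head:      ^)
Step 6: in state A at pos 3, read 0 -> (A,0)->write 1,move L,goto C. Now: state=C, head=2, tape[-2..4]=0101110 (head:     ^)

Answer: 2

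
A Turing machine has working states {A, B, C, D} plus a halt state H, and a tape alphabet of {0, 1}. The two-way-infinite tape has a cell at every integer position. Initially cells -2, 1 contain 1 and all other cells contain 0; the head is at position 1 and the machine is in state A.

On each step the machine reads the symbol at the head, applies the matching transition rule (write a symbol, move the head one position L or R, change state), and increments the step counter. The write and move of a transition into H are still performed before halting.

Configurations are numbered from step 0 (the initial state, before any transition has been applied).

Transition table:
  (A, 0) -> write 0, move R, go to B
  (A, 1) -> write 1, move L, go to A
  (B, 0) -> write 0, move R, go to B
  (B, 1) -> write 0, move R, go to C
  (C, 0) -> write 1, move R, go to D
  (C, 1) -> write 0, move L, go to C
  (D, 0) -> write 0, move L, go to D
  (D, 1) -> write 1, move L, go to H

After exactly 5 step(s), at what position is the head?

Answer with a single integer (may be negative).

Answer: 2

Derivation:
Step 1: in state A at pos 1, read 1 -> (A,1)->write 1,move L,goto A. Now: state=A, head=0, tape[-3..2]=010010 (head:    ^)
Step 2: in state A at pos 0, read 0 -> (A,0)->write 0,move R,goto B. Now: state=B, head=1, tape[-3..2]=010010 (head:     ^)
Step 3: in state B at pos 1, read 1 -> (B,1)->write 0,move R,goto C. Now: state=C, head=2, tape[-3..3]=0100000 (head:      ^)
Step 4: in state C at pos 2, read 0 -> (C,0)->write 1,move R,goto D. Now: state=D, head=3, tape[-3..4]=01000100 (head:       ^)
Step 5: in state D at pos 3, read 0 -> (D,0)->write 0,move L,goto D. Now: state=D, head=2, tape[-3..4]=01000100 (head:      ^)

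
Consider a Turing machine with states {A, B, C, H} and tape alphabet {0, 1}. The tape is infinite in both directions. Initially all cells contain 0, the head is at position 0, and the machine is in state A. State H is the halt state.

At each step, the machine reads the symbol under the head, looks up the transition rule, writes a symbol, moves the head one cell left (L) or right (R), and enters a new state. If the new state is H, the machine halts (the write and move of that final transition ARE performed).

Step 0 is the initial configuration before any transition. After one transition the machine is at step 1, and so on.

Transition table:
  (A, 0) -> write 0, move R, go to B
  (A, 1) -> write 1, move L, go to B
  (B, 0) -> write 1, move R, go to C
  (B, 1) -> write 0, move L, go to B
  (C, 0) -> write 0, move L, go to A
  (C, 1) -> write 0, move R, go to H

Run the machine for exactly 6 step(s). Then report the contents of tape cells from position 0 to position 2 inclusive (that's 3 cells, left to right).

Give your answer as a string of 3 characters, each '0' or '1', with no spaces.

Answer: 100

Derivation:
Step 1: in state A at pos 0, read 0 -> (A,0)->write 0,move R,goto B. Now: state=B, head=1, tape[-1..2]=0000 (head:   ^)
Step 2: in state B at pos 1, read 0 -> (B,0)->write 1,move R,goto C. Now: state=C, head=2, tape[-1..3]=00100 (head:    ^)
Step 3: in state C at pos 2, read 0 -> (C,0)->write 0,move L,goto A. Now: state=A, head=1, tape[-1..3]=00100 (head:   ^)
Step 4: in state A at pos 1, read 1 -> (A,1)->write 1,move L,goto B. Now: state=B, head=0, tape[-1..3]=00100 (head:  ^)
Step 5: in state B at pos 0, read 0 -> (B,0)->write 1,move R,goto C. Now: state=C, head=1, tape[-1..3]=01100 (head:   ^)
Step 6: in state C at pos 1, read 1 -> (C,1)->write 0,move R,goto H. Now: state=H, head=2, tape[-1..3]=01000 (head:    ^)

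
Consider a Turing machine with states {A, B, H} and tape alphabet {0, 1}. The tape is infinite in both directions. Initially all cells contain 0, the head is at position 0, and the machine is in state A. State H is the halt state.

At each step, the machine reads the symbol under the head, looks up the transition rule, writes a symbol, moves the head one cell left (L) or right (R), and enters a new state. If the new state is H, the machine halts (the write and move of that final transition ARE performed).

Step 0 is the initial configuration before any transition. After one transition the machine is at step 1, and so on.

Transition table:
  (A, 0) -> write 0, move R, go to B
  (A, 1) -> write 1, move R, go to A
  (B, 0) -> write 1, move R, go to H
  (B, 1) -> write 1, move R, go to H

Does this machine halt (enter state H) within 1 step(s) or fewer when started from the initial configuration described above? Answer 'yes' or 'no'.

Step 1: in state A at pos 0, read 0 -> (A,0)->write 0,move R,goto B. Now: state=B, head=1, tape[-1..2]=0000 (head:   ^)
After 1 step(s): state = B (not H) -> not halted within 1 -> no

Answer: no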